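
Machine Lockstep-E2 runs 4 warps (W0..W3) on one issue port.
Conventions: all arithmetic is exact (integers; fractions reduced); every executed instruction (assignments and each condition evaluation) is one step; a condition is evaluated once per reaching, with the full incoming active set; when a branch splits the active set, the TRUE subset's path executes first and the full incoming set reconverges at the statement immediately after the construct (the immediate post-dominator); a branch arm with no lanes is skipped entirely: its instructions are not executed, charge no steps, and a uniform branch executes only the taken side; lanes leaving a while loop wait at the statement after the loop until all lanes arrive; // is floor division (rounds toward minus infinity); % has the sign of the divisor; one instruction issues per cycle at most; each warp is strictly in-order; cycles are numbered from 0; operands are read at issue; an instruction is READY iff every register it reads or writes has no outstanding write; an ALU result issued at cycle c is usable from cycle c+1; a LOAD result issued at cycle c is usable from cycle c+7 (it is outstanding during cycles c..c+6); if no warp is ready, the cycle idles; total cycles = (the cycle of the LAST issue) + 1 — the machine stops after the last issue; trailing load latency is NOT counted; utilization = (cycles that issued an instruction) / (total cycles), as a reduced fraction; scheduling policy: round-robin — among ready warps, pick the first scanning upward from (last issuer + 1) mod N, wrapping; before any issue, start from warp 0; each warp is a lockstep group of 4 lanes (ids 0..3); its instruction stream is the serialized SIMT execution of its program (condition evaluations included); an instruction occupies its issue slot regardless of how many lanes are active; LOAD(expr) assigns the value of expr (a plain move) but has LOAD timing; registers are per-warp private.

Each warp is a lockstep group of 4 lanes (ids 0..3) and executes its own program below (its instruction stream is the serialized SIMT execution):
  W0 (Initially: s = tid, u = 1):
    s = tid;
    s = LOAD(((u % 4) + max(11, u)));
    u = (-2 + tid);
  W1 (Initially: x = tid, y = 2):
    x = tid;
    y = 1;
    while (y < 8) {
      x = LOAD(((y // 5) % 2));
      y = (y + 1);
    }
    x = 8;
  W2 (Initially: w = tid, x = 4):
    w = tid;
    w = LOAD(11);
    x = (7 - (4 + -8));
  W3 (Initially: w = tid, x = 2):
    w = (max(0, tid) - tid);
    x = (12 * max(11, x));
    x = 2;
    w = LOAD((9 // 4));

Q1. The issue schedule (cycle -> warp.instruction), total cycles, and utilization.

cycle 0: W0.I0
cycle 1: W1.I0
cycle 2: W2.I0
cycle 3: W3.I0
cycle 4: W0.I1
cycle 5: W1.I1
cycle 6: W2.I1
cycle 7: W3.I1
cycle 8: W0.I2
cycle 9: W1.I2
cycle 10: W2.I2
cycle 11: W3.I2
cycle 12: W1.I3
cycle 13: W3.I3
cycle 14: W1.I4
cycle 15: W1.I5
cycle 16: idle
cycle 17: idle
cycle 18: idle
cycle 19: W1.I6
cycle 20: W1.I7
cycle 21: W1.I8
cycle 22: idle
cycle 23: idle
cycle 24: idle
cycle 25: idle
cycle 26: W1.I9
cycle 27: W1.I10
cycle 28: W1.I11
cycle 29: idle
cycle 30: idle
cycle 31: idle
cycle 32: idle
cycle 33: W1.I12
cycle 34: W1.I13
cycle 35: W1.I14
cycle 36: idle
cycle 37: idle
cycle 38: idle
cycle 39: idle
cycle 40: W1.I15
cycle 41: W1.I16
cycle 42: W1.I17
cycle 43: idle
cycle 44: idle
cycle 45: idle
cycle 46: idle
cycle 47: W1.I18
cycle 48: W1.I19
cycle 49: W1.I20
cycle 50: idle
cycle 51: idle
cycle 52: idle
cycle 53: idle
cycle 54: W1.I21
cycle 55: W1.I22
cycle 56: W1.I23
cycle 57: idle
cycle 58: idle
cycle 59: idle
cycle 60: idle
cycle 61: W1.I24

Answer: 62 cycles, utilization 35/62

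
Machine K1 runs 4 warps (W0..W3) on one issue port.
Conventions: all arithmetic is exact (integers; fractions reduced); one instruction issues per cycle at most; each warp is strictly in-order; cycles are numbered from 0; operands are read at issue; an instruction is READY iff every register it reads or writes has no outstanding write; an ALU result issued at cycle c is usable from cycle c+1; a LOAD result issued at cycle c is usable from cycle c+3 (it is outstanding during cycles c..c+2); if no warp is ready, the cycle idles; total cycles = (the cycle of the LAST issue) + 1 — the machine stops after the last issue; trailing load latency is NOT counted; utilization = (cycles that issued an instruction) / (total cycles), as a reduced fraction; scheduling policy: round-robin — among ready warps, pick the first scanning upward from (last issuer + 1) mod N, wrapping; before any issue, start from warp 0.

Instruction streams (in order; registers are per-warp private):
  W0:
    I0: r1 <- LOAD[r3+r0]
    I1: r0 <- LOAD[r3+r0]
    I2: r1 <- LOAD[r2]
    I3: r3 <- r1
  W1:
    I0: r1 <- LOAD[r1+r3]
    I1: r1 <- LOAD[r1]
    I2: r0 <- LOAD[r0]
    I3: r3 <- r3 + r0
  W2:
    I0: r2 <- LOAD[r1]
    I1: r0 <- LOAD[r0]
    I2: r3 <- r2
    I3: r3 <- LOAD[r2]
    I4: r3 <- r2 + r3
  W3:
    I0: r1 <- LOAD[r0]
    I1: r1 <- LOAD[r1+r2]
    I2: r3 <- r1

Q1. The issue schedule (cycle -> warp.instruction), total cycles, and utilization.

cycle 0: W0.I0
cycle 1: W1.I0
cycle 2: W2.I0
cycle 3: W3.I0
cycle 4: W0.I1
cycle 5: W1.I1
cycle 6: W2.I1
cycle 7: W3.I1
cycle 8: W0.I2
cycle 9: W1.I2
cycle 10: W2.I2
cycle 11: W3.I2
cycle 12: W0.I3
cycle 13: W1.I3
cycle 14: W2.I3
cycle 15: idle
cycle 16: idle
cycle 17: W2.I4

Answer: 18 cycles, utilization 8/9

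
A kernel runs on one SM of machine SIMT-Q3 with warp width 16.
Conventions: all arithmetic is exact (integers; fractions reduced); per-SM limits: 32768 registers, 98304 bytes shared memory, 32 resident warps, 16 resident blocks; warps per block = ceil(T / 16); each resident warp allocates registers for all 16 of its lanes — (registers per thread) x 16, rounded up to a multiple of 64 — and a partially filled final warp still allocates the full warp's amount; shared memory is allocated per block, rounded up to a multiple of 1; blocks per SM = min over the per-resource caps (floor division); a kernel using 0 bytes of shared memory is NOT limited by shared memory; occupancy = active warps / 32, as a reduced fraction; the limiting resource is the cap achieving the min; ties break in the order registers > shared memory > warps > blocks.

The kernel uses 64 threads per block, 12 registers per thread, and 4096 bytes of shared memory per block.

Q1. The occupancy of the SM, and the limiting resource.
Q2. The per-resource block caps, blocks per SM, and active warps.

Answer: occupancy 1, limited by warps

registers: 42 blocks
shared memory: 24 blocks
warps: 8 blocks
blocks: 16 blocks

Answer: 8 blocks, 32 active warps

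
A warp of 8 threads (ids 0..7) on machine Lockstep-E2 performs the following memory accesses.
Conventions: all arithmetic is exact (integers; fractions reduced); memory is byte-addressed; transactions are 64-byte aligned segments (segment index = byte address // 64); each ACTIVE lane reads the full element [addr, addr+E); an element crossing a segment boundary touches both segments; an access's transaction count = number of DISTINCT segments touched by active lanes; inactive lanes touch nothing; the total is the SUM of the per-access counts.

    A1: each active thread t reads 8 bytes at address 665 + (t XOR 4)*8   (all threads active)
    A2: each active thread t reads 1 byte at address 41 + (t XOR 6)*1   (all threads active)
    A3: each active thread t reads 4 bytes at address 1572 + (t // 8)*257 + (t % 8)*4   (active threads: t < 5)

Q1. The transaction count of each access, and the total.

A1: 2 transactions
A2: 1 transaction
A3: 1 transaction

Answer: 2,1,1; total 4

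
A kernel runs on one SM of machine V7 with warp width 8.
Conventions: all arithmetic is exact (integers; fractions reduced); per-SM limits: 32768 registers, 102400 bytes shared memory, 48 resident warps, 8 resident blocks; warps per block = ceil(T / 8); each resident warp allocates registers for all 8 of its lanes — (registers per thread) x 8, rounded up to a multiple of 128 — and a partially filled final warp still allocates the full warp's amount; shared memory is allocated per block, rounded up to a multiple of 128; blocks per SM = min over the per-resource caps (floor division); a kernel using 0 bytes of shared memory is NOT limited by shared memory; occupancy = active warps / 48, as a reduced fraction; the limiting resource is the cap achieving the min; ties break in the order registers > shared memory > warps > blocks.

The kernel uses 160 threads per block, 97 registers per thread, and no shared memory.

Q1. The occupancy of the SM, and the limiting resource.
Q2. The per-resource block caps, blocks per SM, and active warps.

Answer: occupancy 5/12, limited by registers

registers: 1 block
shared memory: no limit (kernel uses none)
warps: 2 blocks
blocks: 8 blocks

Answer: 1 block, 20 active warps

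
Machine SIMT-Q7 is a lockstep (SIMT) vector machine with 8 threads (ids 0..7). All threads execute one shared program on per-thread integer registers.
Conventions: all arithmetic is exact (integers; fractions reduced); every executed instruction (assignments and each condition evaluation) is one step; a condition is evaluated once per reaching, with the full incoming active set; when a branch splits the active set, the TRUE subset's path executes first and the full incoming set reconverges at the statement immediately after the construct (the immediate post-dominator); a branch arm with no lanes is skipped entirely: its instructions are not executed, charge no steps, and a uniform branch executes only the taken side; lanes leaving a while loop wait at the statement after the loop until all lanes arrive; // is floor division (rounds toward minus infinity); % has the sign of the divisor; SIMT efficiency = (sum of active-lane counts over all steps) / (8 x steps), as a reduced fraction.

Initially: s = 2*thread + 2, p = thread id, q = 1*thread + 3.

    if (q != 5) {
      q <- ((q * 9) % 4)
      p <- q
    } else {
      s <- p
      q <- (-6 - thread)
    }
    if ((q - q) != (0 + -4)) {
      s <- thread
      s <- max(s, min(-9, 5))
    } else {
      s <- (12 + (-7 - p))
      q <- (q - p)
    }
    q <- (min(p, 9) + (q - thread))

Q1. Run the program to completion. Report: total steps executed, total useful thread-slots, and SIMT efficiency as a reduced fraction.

Answer: 9 steps, 56 useful, 7/9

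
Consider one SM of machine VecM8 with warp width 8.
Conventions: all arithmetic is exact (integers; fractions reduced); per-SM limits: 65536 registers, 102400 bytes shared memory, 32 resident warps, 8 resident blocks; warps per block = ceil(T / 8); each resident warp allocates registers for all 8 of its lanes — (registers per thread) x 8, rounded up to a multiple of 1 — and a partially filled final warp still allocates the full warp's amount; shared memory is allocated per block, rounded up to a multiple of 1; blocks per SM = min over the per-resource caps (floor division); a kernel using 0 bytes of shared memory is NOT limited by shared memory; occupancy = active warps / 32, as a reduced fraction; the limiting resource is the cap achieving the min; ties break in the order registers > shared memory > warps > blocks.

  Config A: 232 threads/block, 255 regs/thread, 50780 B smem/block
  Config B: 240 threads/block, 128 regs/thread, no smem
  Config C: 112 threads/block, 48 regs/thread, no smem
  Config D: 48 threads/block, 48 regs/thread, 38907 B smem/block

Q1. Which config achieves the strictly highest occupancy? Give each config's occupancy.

occupancies: A 29/32, B 15/16, C 7/8, D 3/8

Answer: B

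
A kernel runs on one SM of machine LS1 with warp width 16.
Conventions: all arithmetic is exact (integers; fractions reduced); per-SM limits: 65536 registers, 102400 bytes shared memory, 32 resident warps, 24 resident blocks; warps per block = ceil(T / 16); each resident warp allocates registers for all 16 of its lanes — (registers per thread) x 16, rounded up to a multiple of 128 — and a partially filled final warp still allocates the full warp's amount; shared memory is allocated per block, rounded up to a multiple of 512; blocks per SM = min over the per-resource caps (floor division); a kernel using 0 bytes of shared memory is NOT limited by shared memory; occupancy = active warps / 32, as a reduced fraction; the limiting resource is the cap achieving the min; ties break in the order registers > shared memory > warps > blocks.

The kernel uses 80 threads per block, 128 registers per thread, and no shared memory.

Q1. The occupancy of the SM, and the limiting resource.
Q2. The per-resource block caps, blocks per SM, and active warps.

Answer: occupancy 15/16, limited by registers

registers: 6 blocks
shared memory: no limit (kernel uses none)
warps: 6 blocks
blocks: 24 blocks

Answer: 6 blocks, 30 active warps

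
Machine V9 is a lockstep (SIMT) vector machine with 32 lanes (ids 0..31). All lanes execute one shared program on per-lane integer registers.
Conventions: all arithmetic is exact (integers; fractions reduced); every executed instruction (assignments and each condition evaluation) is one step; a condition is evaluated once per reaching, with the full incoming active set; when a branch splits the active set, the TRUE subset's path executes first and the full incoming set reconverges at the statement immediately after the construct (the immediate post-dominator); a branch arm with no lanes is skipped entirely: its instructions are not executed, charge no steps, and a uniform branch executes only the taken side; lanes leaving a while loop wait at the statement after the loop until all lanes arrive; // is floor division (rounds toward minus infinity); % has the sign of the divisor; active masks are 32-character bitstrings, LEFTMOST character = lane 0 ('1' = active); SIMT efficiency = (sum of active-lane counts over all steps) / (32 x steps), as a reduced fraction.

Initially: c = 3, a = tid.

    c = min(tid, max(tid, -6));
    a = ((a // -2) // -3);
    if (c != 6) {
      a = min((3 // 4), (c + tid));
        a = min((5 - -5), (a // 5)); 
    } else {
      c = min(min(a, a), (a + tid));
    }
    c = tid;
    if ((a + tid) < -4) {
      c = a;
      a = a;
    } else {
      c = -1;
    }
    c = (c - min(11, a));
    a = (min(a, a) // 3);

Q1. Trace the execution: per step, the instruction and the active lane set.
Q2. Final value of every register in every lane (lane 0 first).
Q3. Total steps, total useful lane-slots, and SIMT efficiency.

step 0: c <- min(tid, max(tid, -6))  11111111111111111111111111111111
step 1: a <- ((a // -2) // -3)       11111111111111111111111111111111
step 2: eval (c != 6)                11111111111111111111111111111111
step 3: a <- min((3 // 4), (c + tid)) 11111101111111111111111111111111
step 4: a <- min((5 - -5), (a // 5)) 11111101111111111111111111111111
step 5: c <- min(min(a, a), (a + tid)) 00000010000000000000000000000000
step 6: c <- tid                     11111111111111111111111111111111
step 7: eval ((a + tid) < -4)        11111111111111111111111111111111
step 8: c <- -1                      11111111111111111111111111111111
step 9: c <- (c - min(11, a))        11111111111111111111111111111111
step 10: a <- (min(a, a) // 3)        11111111111111111111111111111111

Answer: 11 steps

c: -1,-1,-1,-1,-1,-1,-2,-1,-1,-1,-1,-1,-1,-1,-1,-1,-1,-1,-1,-1,-1,-1,-1,-1,-1,-1,-1,-1,-1,-1,-1,-1
a: 0,0,0,0,0,0,0,0,0,0,0,0,0,0,0,0,0,0,0,0,0,0,0,0,0,0,0,0,0,0,0,0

steps = 11; useful = 319; efficiency = 319/352 = 29/32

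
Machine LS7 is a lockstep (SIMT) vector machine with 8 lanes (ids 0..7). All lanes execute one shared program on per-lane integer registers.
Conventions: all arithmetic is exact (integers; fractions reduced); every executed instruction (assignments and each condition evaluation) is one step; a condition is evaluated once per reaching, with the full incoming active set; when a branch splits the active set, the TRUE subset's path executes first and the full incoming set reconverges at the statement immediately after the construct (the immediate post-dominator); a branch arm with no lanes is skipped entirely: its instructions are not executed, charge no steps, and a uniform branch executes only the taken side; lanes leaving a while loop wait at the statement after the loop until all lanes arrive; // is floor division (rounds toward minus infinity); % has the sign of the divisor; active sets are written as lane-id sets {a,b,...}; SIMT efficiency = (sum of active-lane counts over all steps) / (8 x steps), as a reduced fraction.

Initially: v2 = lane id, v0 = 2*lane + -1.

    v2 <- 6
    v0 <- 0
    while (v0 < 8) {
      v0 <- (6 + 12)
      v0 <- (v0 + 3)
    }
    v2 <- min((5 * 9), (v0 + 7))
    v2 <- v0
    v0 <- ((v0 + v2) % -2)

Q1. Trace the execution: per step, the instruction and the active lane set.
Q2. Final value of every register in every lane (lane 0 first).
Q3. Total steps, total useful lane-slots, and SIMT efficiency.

step 0: v2 <- 6                      {0,1,2,3,4,5,6,7}
step 1: v0 <- 0                      {0,1,2,3,4,5,6,7}
step 2: eval (v0 < 8)                {0,1,2,3,4,5,6,7}
step 3: v0 <- (6 + 12)               {0,1,2,3,4,5,6,7}
step 4: v0 <- (v0 + 3)               {0,1,2,3,4,5,6,7}
step 5: eval (v0 < 8)                {0,1,2,3,4,5,6,7}
step 6: v2 <- min((5 * 9), (v0 + 7)) {0,1,2,3,4,5,6,7}
step 7: v2 <- v0                     {0,1,2,3,4,5,6,7}
step 8: v0 <- ((v0 + v2) % -2)       {0,1,2,3,4,5,6,7}

Answer: 9 steps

v2: 21,21,21,21,21,21,21,21
v0: 0,0,0,0,0,0,0,0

steps = 9; useful = 72; efficiency = 72/72 = 1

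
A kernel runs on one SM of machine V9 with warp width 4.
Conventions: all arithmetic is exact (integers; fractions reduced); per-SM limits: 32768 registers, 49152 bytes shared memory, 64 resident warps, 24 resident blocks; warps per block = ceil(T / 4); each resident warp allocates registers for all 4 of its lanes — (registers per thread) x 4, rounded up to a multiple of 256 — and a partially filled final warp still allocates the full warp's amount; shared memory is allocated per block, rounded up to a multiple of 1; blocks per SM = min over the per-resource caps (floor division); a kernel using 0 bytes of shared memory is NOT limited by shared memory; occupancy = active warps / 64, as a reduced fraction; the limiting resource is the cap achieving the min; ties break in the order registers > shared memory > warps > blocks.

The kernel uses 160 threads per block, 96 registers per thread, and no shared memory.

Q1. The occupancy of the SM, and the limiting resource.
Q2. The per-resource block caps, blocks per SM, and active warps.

Answer: occupancy 5/8, limited by registers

registers: 1 block
shared memory: no limit (kernel uses none)
warps: 1 block
blocks: 24 blocks

Answer: 1 block, 40 active warps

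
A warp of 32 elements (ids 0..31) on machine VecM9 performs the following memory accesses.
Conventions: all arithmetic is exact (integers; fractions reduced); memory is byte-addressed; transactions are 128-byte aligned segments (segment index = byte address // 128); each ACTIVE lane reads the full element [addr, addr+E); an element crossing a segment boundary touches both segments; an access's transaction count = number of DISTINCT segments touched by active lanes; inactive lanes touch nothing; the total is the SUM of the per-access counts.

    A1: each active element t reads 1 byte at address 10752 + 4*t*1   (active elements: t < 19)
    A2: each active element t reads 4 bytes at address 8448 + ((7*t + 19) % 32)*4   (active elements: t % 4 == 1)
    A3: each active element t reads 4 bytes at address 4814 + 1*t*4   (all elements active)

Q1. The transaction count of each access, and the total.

A1: 1 transaction
A2: 1 transaction
A3: 2 transactions

Answer: 1,1,2; total 4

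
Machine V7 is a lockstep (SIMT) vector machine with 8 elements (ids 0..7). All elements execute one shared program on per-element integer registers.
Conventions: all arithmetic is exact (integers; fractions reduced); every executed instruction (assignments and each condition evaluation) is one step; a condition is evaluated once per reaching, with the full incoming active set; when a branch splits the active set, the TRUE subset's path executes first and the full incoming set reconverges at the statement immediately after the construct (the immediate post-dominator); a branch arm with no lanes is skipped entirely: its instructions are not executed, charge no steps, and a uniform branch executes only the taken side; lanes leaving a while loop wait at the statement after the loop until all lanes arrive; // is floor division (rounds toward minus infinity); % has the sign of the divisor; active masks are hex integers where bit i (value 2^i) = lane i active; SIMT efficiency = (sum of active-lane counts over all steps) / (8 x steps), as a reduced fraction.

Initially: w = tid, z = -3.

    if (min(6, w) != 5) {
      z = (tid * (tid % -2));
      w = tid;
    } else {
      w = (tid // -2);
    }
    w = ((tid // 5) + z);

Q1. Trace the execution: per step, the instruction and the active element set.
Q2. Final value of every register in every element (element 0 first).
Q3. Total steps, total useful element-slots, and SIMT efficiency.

step 0: eval (min(6, w) != 5)        0xff
step 1: z <- (tid * (tid % -2))      0xdf
step 2: w <- tid                     0xdf
step 3: w <- (tid // -2)             0x20
step 4: w <- ((tid // 5) + z)        0xff

Answer: 5 steps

w: 0,-1,0,-3,0,-2,1,-6
z: 0,-1,0,-3,0,-3,0,-7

steps = 5; useful = 31; efficiency = 31/40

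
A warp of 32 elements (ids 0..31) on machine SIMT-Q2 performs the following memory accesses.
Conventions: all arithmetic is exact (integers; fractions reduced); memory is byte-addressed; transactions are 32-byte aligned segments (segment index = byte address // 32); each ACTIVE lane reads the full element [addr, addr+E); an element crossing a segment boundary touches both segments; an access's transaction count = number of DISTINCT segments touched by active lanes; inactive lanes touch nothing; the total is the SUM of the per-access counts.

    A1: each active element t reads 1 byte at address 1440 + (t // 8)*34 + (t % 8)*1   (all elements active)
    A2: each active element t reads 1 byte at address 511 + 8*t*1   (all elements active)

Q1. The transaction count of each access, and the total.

A1: 4 transactions
A2: 9 transactions

Answer: 4,9; total 13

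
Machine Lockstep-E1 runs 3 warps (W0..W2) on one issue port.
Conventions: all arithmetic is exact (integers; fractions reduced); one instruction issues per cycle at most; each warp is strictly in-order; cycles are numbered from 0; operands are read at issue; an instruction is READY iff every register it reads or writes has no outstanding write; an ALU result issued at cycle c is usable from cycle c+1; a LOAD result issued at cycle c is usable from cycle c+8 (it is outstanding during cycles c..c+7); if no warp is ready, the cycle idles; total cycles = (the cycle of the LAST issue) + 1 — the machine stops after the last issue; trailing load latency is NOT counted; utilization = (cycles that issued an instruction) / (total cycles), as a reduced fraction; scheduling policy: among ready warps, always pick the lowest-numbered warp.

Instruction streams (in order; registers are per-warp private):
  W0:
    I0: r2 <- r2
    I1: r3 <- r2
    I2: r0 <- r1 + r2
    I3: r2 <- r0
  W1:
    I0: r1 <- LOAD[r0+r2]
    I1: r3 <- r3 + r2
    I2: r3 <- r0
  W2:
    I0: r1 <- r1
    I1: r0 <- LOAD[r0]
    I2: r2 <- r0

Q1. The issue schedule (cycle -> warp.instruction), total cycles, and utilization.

cycle 0: W0.I0
cycle 1: W0.I1
cycle 2: W0.I2
cycle 3: W0.I3
cycle 4: W1.I0
cycle 5: W1.I1
cycle 6: W1.I2
cycle 7: W2.I0
cycle 8: W2.I1
cycle 9: idle
cycle 10: idle
cycle 11: idle
cycle 12: idle
cycle 13: idle
cycle 14: idle
cycle 15: idle
cycle 16: W2.I2

Answer: 17 cycles, utilization 10/17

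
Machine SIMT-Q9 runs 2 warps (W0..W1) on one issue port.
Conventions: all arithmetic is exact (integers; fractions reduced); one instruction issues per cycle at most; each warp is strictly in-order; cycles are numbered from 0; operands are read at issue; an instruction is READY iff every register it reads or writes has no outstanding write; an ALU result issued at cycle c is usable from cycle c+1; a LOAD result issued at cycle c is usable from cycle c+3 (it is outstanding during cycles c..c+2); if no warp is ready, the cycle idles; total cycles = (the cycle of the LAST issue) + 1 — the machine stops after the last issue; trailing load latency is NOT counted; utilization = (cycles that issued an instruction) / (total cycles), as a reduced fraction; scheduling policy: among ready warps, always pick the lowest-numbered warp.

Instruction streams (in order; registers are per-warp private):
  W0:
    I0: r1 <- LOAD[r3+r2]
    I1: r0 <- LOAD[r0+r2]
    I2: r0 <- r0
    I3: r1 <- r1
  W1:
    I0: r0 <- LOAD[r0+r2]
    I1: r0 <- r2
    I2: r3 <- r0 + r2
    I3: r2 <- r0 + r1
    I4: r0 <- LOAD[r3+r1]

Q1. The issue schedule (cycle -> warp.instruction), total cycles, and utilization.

cycle 0: W0.I0
cycle 1: W0.I1
cycle 2: W1.I0
cycle 3: idle
cycle 4: W0.I2
cycle 5: W0.I3
cycle 6: W1.I1
cycle 7: W1.I2
cycle 8: W1.I3
cycle 9: W1.I4

Answer: 10 cycles, utilization 9/10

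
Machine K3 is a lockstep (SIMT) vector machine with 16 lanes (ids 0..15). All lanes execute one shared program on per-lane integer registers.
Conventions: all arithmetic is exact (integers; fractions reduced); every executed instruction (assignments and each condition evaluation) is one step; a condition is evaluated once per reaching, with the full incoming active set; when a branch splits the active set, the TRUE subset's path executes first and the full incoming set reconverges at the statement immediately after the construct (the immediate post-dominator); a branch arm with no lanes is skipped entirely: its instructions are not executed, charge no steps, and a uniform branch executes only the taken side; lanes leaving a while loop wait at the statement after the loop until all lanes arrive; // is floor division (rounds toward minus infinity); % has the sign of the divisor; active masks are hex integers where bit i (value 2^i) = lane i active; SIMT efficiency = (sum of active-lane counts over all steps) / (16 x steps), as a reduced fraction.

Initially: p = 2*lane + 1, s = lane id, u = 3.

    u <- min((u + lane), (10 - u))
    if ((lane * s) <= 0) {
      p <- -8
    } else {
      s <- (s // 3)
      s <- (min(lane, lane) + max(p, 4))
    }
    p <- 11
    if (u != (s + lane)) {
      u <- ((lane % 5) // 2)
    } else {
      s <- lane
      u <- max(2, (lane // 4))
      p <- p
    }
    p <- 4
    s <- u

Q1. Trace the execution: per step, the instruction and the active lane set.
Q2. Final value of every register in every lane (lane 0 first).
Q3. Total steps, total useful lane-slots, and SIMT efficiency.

step 0: u <- min((u + lane), (10 - u)) 0xffff
step 1: eval ((lane * s) <= 0)       0xffff
step 2: p <- -8                      0x0001
step 3: s <- (s // 3)                0xfffe
step 4: s <- (min(lane, lane) + max(p, 4)) 0xfffe
step 5: p <- 11                      0xffff
step 6: eval (u != (s + lane))       0xffff
step 7: u <- ((lane % 5) // 2)       0xffff
step 8: p <- 4                       0xffff
step 9: s <- u                       0xffff

Answer: 10 steps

p: 4,4,4,4,4,4,4,4,4,4,4,4,4,4,4,4
s: 0,0,1,1,2,0,0,1,1,2,0,0,1,1,2,0
u: 0,0,1,1,2,0,0,1,1,2,0,0,1,1,2,0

steps = 10; useful = 143; efficiency = 143/160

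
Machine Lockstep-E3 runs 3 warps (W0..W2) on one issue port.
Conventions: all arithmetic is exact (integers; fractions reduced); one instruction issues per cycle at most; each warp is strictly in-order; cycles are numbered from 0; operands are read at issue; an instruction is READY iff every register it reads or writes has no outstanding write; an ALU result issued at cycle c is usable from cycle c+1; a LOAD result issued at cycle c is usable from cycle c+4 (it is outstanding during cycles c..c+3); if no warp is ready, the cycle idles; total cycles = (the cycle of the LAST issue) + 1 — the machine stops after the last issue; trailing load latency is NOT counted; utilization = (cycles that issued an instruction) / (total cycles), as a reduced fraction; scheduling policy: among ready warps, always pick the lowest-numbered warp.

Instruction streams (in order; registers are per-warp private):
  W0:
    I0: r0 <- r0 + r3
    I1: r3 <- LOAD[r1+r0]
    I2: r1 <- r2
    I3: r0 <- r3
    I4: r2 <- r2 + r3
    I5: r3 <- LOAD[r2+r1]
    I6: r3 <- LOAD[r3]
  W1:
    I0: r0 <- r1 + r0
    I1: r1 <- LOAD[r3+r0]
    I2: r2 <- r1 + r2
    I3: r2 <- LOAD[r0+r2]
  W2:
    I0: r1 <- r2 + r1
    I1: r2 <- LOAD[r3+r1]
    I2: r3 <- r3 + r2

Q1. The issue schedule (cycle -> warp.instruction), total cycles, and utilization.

cycle 0: W0.I0
cycle 1: W0.I1
cycle 2: W0.I2
cycle 3: W1.I0
cycle 4: W1.I1
cycle 5: W0.I3
cycle 6: W0.I4
cycle 7: W0.I5
cycle 8: W1.I2
cycle 9: W1.I3
cycle 10: W2.I0
cycle 11: W0.I6
cycle 12: W2.I1
cycle 13: idle
cycle 14: idle
cycle 15: idle
cycle 16: W2.I2

Answer: 17 cycles, utilization 14/17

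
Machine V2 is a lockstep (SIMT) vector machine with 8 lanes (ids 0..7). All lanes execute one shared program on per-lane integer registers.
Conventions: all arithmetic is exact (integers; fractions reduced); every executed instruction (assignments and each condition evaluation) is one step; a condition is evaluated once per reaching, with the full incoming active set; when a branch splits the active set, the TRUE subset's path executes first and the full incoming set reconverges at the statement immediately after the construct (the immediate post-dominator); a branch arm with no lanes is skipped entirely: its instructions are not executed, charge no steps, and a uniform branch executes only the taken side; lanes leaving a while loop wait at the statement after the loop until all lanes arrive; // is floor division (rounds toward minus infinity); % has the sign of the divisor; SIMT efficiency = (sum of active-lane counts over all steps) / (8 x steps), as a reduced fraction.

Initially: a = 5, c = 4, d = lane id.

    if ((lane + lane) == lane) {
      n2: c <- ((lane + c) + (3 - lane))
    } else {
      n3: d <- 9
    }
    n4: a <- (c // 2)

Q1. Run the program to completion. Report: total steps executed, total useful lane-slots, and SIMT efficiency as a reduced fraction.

Answer: 4 steps, 24 useful, 3/4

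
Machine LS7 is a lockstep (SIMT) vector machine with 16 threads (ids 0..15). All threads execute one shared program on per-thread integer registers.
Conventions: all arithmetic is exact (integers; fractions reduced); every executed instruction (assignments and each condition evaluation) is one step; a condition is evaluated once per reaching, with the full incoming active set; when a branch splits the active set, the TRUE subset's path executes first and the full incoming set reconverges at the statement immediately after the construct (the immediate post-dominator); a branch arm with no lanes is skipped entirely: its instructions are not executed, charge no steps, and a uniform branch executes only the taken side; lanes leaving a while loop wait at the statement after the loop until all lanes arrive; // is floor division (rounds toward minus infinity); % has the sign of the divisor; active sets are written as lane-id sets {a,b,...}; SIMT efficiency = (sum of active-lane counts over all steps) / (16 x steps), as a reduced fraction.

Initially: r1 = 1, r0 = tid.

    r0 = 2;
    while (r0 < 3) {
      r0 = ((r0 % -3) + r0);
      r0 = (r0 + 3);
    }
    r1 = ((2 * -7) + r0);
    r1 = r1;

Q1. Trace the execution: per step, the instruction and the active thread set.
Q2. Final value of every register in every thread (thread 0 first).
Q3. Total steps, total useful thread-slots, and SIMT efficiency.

step 0: r0 <- 2                      {0,1,2,3,4,5,6,7,8,9,10,11,12,13,14,15}
step 1: eval (r0 < 3)                {0,1,2,3,4,5,6,7,8,9,10,11,12,13,14,15}
step 2: r0 <- ((r0 % -3) + r0)       {0,1,2,3,4,5,6,7,8,9,10,11,12,13,14,15}
step 3: r0 <- (r0 + 3)               {0,1,2,3,4,5,6,7,8,9,10,11,12,13,14,15}
step 4: eval (r0 < 3)                {0,1,2,3,4,5,6,7,8,9,10,11,12,13,14,15}
step 5: r1 <- ((2 * -7) + r0)        {0,1,2,3,4,5,6,7,8,9,10,11,12,13,14,15}
step 6: r1 <- r1                     {0,1,2,3,4,5,6,7,8,9,10,11,12,13,14,15}

Answer: 7 steps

r1: -10,-10,-10,-10,-10,-10,-10,-10,-10,-10,-10,-10,-10,-10,-10,-10
r0: 4,4,4,4,4,4,4,4,4,4,4,4,4,4,4,4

steps = 7; useful = 112; efficiency = 112/112 = 1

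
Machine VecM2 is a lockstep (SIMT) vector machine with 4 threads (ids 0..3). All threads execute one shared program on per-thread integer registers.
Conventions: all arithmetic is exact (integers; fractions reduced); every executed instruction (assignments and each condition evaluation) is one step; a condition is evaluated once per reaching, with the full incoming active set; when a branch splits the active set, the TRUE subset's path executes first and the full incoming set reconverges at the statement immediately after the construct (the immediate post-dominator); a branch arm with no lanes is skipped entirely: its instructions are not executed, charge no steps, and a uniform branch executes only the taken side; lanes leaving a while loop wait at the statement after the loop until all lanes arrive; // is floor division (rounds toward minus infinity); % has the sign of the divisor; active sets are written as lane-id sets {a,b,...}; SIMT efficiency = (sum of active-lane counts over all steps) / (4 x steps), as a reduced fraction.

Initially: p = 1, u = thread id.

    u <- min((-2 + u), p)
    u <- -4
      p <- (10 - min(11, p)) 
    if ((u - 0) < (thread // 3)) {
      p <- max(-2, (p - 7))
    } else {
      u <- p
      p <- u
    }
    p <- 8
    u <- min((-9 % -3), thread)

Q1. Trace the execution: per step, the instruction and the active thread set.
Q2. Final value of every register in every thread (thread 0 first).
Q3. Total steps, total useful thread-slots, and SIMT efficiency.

step 0: u <- min((-2 + u), p)        {0,1,2,3}
step 1: u <- -4                      {0,1,2,3}
step 2: p <- (10 - min(11, p))       {0,1,2,3}
step 3: eval ((u - 0) < (thread // 3)) {0,1,2,3}
step 4: p <- max(-2, (p - 7))        {0,1,2,3}
step 5: p <- 8                       {0,1,2,3}
step 6: u <- min((-9 % -3), thread)  {0,1,2,3}

Answer: 7 steps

p: 8,8,8,8
u: 0,0,0,0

steps = 7; useful = 28; efficiency = 28/28 = 1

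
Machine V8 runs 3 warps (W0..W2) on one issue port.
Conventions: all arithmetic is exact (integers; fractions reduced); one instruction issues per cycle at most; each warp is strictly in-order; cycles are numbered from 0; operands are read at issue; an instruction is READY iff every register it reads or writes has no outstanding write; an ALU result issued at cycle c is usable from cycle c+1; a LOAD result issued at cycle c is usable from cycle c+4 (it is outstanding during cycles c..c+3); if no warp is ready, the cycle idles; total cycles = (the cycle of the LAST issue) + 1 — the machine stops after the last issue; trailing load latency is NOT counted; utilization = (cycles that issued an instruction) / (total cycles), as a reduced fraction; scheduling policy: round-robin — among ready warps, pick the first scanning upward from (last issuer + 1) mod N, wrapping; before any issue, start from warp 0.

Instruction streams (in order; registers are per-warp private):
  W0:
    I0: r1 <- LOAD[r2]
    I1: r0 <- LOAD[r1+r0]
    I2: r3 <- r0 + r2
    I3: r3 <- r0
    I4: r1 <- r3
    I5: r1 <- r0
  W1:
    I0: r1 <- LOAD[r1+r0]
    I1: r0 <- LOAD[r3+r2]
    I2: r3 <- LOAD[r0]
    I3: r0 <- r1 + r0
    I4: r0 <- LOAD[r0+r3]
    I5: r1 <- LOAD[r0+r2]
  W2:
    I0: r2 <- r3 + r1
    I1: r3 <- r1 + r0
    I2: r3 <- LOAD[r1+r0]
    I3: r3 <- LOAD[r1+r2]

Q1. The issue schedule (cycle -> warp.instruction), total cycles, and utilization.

cycle 0: W0.I0
cycle 1: W1.I0
cycle 2: W2.I0
cycle 3: W1.I1
cycle 4: W2.I1
cycle 5: W0.I1
cycle 6: W2.I2
cycle 7: W1.I2
cycle 8: W1.I3
cycle 9: W0.I2
cycle 10: W2.I3
cycle 11: W0.I3
cycle 12: W1.I4
cycle 13: W0.I4
cycle 14: W0.I5
cycle 15: idle
cycle 16: W1.I5

Answer: 17 cycles, utilization 16/17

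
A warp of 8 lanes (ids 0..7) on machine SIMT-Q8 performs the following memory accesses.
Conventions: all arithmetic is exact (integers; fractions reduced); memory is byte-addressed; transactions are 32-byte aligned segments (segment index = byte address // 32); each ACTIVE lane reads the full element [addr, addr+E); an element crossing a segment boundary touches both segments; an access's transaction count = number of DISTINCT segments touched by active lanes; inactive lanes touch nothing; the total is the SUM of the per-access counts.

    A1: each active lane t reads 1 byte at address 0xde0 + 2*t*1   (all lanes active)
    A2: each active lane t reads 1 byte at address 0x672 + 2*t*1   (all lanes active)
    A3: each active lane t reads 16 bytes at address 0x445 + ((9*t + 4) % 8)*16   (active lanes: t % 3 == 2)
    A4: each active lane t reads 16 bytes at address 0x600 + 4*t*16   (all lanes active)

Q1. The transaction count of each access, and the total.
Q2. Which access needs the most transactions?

A1: 1 transaction
A2: 2 transactions
A3: 3 transactions
A4: 8 transactions

Answer: 1,2,3,8; total 14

Answer: A4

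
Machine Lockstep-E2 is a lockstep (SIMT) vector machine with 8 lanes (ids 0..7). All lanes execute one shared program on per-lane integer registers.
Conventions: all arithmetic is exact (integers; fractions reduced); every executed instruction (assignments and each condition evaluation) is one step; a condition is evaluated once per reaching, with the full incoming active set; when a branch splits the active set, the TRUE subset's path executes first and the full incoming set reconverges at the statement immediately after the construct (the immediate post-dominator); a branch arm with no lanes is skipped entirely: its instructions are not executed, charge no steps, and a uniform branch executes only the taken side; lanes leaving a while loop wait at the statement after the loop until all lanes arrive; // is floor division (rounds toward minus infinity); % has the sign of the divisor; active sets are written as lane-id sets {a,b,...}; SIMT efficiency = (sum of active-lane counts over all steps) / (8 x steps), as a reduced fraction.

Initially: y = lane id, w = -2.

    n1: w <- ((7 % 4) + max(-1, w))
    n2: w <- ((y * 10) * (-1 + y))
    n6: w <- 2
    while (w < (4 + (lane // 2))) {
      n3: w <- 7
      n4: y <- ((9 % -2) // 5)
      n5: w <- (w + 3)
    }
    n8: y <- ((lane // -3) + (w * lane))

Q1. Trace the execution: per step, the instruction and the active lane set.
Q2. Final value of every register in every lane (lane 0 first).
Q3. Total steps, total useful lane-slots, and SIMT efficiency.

step 0: w <- ((7 % 4) + max(-1, w))  {0,1,2,3,4,5,6,7}
step 1: w <- ((y * 10) * (-1 + y))   {0,1,2,3,4,5,6,7}
step 2: w <- 2                       {0,1,2,3,4,5,6,7}
step 3: eval (w < (4 + (lane // 2))) {0,1,2,3,4,5,6,7}
step 4: w <- 7                       {0,1,2,3,4,5,6,7}
step 5: y <- ((9 % -2) // 5)         {0,1,2,3,4,5,6,7}
step 6: w <- (w + 3)                 {0,1,2,3,4,5,6,7}
step 7: eval (w < (4 + (lane // 2))) {0,1,2,3,4,5,6,7}
step 8: y <- ((lane // -3) + (w * lane)) {0,1,2,3,4,5,6,7}

Answer: 9 steps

y: 0,9,19,29,38,48,58,67
w: 10,10,10,10,10,10,10,10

steps = 9; useful = 72; efficiency = 72/72 = 1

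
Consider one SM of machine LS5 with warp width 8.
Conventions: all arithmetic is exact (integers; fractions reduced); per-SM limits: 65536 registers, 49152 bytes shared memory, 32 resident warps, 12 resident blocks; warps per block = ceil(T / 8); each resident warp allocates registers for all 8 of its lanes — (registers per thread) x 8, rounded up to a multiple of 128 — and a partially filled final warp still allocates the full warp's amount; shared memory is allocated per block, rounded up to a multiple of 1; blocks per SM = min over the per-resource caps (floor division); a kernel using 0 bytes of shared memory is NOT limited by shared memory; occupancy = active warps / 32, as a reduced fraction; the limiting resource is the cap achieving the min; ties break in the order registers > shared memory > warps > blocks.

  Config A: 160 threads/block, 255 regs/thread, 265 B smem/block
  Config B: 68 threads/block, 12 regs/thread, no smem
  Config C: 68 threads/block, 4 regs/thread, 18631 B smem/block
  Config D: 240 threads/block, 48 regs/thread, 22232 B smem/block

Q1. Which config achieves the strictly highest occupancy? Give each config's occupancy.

occupancies: A 5/8, B 27/32, C 9/16, D 15/16

Answer: D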